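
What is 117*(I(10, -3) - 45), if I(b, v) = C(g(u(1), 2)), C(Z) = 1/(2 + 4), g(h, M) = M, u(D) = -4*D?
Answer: -10491/2 ≈ -5245.5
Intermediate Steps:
C(Z) = ⅙ (C(Z) = 1/6 = ⅙)
I(b, v) = ⅙
117*(I(10, -3) - 45) = 117*(⅙ - 45) = 117*(-269/6) = -10491/2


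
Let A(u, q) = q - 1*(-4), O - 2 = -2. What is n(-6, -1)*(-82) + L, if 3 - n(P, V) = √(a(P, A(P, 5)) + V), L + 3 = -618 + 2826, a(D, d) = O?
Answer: 1959 + 82*I ≈ 1959.0 + 82.0*I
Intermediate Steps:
O = 0 (O = 2 - 2 = 0)
A(u, q) = 4 + q (A(u, q) = q + 4 = 4 + q)
a(D, d) = 0
L = 2205 (L = -3 + (-618 + 2826) = -3 + 2208 = 2205)
n(P, V) = 3 - √V (n(P, V) = 3 - √(0 + V) = 3 - √V)
n(-6, -1)*(-82) + L = (3 - √(-1))*(-82) + 2205 = (3 - I)*(-82) + 2205 = (-246 + 82*I) + 2205 = 1959 + 82*I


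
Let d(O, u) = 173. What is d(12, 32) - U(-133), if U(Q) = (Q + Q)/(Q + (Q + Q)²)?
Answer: 91865/531 ≈ 173.00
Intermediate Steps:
U(Q) = 2*Q/(Q + 4*Q²) (U(Q) = (2*Q)/(Q + (2*Q)²) = (2*Q)/(Q + 4*Q²) = 2*Q/(Q + 4*Q²))
d(12, 32) - U(-133) = 173 - 2/(1 + 4*(-133)) = 173 - 2/(1 - 532) = 173 - 2/(-531) = 173 - 2*(-1)/531 = 173 - 1*(-2/531) = 173 + 2/531 = 91865/531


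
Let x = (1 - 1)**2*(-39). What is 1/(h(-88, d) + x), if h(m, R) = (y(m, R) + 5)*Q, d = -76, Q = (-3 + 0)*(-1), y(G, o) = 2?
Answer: 1/21 ≈ 0.047619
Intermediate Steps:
x = 0 (x = 0**2*(-39) = 0*(-39) = 0)
Q = 3 (Q = -3*(-1) = 3)
h(m, R) = 21 (h(m, R) = (2 + 5)*3 = 7*3 = 21)
1/(h(-88, d) + x) = 1/(21 + 0) = 1/21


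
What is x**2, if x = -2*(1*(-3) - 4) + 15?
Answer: 841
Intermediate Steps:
x = 29 (x = -2*(-3 - 4) + 15 = -2*(-7) + 15 = 14 + 15 = 29)
x**2 = 29**2 = 841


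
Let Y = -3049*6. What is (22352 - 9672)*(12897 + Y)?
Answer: -68433960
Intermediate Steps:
Y = -18294
(22352 - 9672)*(12897 + Y) = (22352 - 9672)*(12897 - 18294) = 12680*(-5397) = -68433960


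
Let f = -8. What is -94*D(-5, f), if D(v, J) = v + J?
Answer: 1222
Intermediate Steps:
D(v, J) = J + v
-94*D(-5, f) = -94*(-8 - 5) = -94*(-13) = 1222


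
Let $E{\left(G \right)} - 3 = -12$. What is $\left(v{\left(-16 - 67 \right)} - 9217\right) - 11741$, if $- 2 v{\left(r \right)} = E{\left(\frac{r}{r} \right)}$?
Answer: $- \frac{41907}{2} \approx -20954.0$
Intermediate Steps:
$E{\left(G \right)} = -9$ ($E{\left(G \right)} = 3 - 12 = -9$)
$v{\left(r \right)} = \frac{9}{2}$ ($v{\left(r \right)} = \left(- \frac{1}{2}\right) \left(-9\right) = \frac{9}{2}$)
$\left(v{\left(-16 - 67 \right)} - 9217\right) - 11741 = \left(\frac{9}{2} - 9217\right) - 11741 = - \frac{18425}{2} - 11741 = - \frac{41907}{2}$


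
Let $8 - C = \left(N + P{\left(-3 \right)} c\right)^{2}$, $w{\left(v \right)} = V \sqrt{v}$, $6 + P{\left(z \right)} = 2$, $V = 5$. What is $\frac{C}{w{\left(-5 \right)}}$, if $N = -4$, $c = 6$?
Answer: $\frac{776 i \sqrt{5}}{25} \approx 69.408 i$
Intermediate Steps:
$P{\left(z \right)} = -4$ ($P{\left(z \right)} = -6 + 2 = -4$)
$w{\left(v \right)} = 5 \sqrt{v}$
$C = -776$ ($C = 8 - \left(-4 - 24\right)^{2} = 8 - \left(-28\right)^{2} = 8 - 784 = -776$)
$\frac{C}{w{\left(-5 \right)}} = - \frac{776}{5 \sqrt{-5}} = - \frac{776}{5 i \sqrt{5}} = - 776 \left(- \frac{i \sqrt{5}}{25}\right) = \frac{776 i \sqrt{5}}{25}$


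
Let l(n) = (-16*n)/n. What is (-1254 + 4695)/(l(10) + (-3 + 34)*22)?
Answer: 31/6 ≈ 5.1667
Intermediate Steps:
l(n) = -16
(-1254 + 4695)/(l(10) + (-3 + 34)*22) = (-1254 + 4695)/(-16 + (-3 + 34)*22) = 3441/(-16 + 31*22) = 3441/(-16 + 682) = 3441/666 = 3441*(1/666) = 31/6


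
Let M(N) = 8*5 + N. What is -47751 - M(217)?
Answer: -48008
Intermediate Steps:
M(N) = 40 + N
-47751 - M(217) = -47751 - (40 + 217) = -47751 - 1*257 = -47751 - 257 = -48008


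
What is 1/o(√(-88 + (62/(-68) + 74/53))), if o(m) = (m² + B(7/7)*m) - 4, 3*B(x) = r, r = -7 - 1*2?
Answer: -297169622/29753265175 + 5406*I*√284180806/29753265175 ≈ -0.0099878 + 0.0030629*I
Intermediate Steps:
r = -9 (r = -7 - 2 = -9)
B(x) = -3 (B(x) = (⅓)*(-9) = -3)
o(m) = -4 + m² - 3*m (o(m) = (m² - 3*m) - 4 = -4 + m² - 3*m)
1/o(√(-88 + (62/(-68) + 74/53))) = 1/(-4 + (√(-88 + (62/(-68) + 74/53)))² - 3*√(-88 + (62/(-68) + 74/53))) = 1/(-4 + (√(-88 + (62*(-1/68) + 74*(1/53))))² - 3*√(-88 + (62*(-1/68) + 74*(1/53)))) = 1/(-4 + (√(-88 + (-31/34 + 74/53)))² - 3*√(-88 + (-31/34 + 74/53))) = 1/(-4 + (√(-88 + 873/1802))² - 3*√(-88 + 873/1802)) = 1/(-4 + (√(-157703/1802))² - 3*I*√284180806/1802) = 1/(-4 + (I*√284180806/1802)² - 3*I*√284180806/1802) = 1/(-4 - 157703/1802 - 3*I*√284180806/1802) = 1/(-164911/1802 - 3*I*√284180806/1802)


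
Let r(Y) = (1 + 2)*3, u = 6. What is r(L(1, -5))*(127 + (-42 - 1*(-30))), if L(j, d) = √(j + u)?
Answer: 1035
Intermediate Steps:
L(j, d) = √(6 + j) (L(j, d) = √(j + 6) = √(6 + j))
r(Y) = 9 (r(Y) = 3*3 = 9)
r(L(1, -5))*(127 + (-42 - 1*(-30))) = 9*(127 + (-42 - 1*(-30))) = 9*(127 + (-42 + 30)) = 9*(127 - 12) = 9*115 = 1035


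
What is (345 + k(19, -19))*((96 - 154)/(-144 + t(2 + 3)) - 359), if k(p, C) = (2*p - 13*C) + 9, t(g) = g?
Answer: -31849677/139 ≈ -2.2913e+5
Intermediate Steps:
k(p, C) = 9 - 13*C + 2*p (k(p, C) = (-13*C + 2*p) + 9 = 9 - 13*C + 2*p)
(345 + k(19, -19))*((96 - 154)/(-144 + t(2 + 3)) - 359) = (345 + (9 - 13*(-19) + 2*19))*((96 - 154)/(-144 + (2 + 3)) - 359) = (345 + (9 + 247 + 38))*(-58/(-144 + 5) - 359) = (345 + 294)*(-58/(-139) - 359) = 639*(-58*(-1/139) - 359) = 639*(58/139 - 359) = 639*(-49843/139) = -31849677/139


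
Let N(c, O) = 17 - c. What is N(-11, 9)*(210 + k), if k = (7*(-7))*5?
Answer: -980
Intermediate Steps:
k = -245 (k = -49*5 = -245)
N(-11, 9)*(210 + k) = (17 - 1*(-11))*(210 - 245) = (17 + 11)*(-35) = 28*(-35) = -980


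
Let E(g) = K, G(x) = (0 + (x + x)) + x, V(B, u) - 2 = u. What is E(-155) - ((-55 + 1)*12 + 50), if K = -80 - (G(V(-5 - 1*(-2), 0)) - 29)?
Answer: 541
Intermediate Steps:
V(B, u) = 2 + u
G(x) = 3*x (G(x) = (0 + 2*x) + x = 2*x + x = 3*x)
K = -57 (K = -80 - (3*(2 + 0) - 29) = -80 - (3*2 - 29) = -80 - (6 - 29) = -80 - 1*(-23) = -80 + 23 = -57)
E(g) = -57
E(-155) - ((-55 + 1)*12 + 50) = -57 - ((-55 + 1)*12 + 50) = -57 - (-54*12 + 50) = -57 - (-648 + 50) = -57 - 1*(-598) = -57 + 598 = 541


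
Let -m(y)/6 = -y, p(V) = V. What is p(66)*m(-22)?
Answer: -8712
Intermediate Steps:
m(y) = 6*y (m(y) = -(-6)*y = 6*y)
p(66)*m(-22) = 66*(6*(-22)) = 66*(-132) = -8712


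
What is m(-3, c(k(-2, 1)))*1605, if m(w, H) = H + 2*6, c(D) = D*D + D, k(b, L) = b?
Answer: 22470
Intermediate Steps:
c(D) = D + D² (c(D) = D² + D = D + D²)
m(w, H) = 12 + H (m(w, H) = H + 12 = 12 + H)
m(-3, c(k(-2, 1)))*1605 = (12 - 2*(1 - 2))*1605 = (12 - 2*(-1))*1605 = (12 + 2)*1605 = 14*1605 = 22470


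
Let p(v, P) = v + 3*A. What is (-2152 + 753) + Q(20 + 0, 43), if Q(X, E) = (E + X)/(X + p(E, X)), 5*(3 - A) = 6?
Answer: -53127/38 ≈ -1398.1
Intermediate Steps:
A = 9/5 (A = 3 - ⅕*6 = 3 - 6/5 = 9/5 ≈ 1.8000)
p(v, P) = 27/5 + v (p(v, P) = v + 3*(9/5) = v + 27/5 = 27/5 + v)
Q(X, E) = (E + X)/(27/5 + E + X) (Q(X, E) = (E + X)/(X + (27/5 + E)) = (E + X)/(27/5 + E + X))
(-2152 + 753) + Q(20 + 0, 43) = (-2152 + 753) + 5*(43 + (20 + 0))/(27 + 5*43 + 5*(20 + 0)) = -1399 + 5*(43 + 20)/(27 + 215 + 5*20) = -1399 + 5*63/(27 + 215 + 100) = -1399 + 5*63/342 = -1399 + 5*(1/342)*63 = -1399 + 35/38 = -53127/38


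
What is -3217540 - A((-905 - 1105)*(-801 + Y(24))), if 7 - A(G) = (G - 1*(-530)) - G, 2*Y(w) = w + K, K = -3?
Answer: -3217017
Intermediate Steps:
Y(w) = -3/2 + w/2 (Y(w) = (w - 3)/2 = (-3 + w)/2 = -3/2 + w/2)
A(G) = -523 (A(G) = 7 - ((G - 1*(-530)) - G) = 7 - ((G + 530) - G) = 7 - ((530 + G) - G) = 7 - 1*530 = 7 - 530 = -523)
-3217540 - A((-905 - 1105)*(-801 + Y(24))) = -3217540 - 1*(-523) = -3217540 + 523 = -3217017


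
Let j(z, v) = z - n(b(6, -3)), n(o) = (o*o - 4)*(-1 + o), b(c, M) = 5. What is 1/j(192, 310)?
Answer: 1/108 ≈ 0.0092593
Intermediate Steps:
n(o) = (-1 + o)*(-4 + o²) (n(o) = (o² - 4)*(-1 + o) = (-4 + o²)*(-1 + o) = (-1 + o)*(-4 + o²))
j(z, v) = -84 + z (j(z, v) = z - (4 + 5³ - 1*5² - 4*5) = z - (4 + 125 - 1*25 - 20) = z - (4 + 125 - 25 - 20) = z - 1*84 = z - 84 = -84 + z)
1/j(192, 310) = 1/(-84 + 192) = 1/108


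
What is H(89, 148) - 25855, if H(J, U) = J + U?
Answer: -25618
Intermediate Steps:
H(89, 148) - 25855 = (89 + 148) - 25855 = 237 - 25855 = -25618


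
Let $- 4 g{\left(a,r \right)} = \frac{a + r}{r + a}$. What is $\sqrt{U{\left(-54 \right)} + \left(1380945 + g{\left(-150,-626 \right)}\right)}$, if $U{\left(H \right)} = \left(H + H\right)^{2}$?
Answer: $\frac{\sqrt{5570435}}{2} \approx 1180.1$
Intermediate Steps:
$g{\left(a,r \right)} = - \frac{1}{4}$ ($g{\left(a,r \right)} = - \frac{\left(a + r\right) \frac{1}{r + a}}{4} = - \frac{\left(a + r\right) \frac{1}{a + r}}{4} = \left(- \frac{1}{4}\right) 1 = - \frac{1}{4}$)
$U{\left(H \right)} = 4 H^{2}$ ($U{\left(H \right)} = \left(2 H\right)^{2} = 4 H^{2}$)
$\sqrt{U{\left(-54 \right)} + \left(1380945 + g{\left(-150,-626 \right)}\right)} = \sqrt{4 \left(-54\right)^{2} + \left(1380945 - \frac{1}{4}\right)} = \sqrt{4 \cdot 2916 + \frac{5523779}{4}} = \sqrt{11664 + \frac{5523779}{4}} = \sqrt{\frac{5570435}{4}} = \frac{\sqrt{5570435}}{2}$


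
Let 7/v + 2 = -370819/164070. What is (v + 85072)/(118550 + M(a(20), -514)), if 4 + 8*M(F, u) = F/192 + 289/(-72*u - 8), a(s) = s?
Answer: 105602188207008000/147161579563029781 ≈ 0.71759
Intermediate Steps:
v = -1148490/698959 (v = 7/(-2 - 370819/164070) = 7/(-698959/164070) = 7*(-164070/698959) = -1148490/698959 ≈ -1.6431)
M(F, u) = -1/2 + F/1536 + 289/(8*(-8 - 72*u)) (M(F, u) = -1/2 + (F/192 + 289/(-72*u - 8))/8 = -1/2 + (F*(1/192) + 289/(-8 - 72*u))/8 = -1/2 + (F/192 + 289/(-8 - 72*u))/8 = -1/2 + (289/(-8 - 72*u) + F/192)/8 = -1/2 + (F/1536 + 289/(8*(-8 - 72*u))) = -1/2 + F/1536 + 289/(8*(-8 - 72*u)))
(v + 85072)/(118550 + M(a(20), -514)) = (-1148490/698959 + 85072)/(118550 + (-7704 + 20 - 6912*(-514) + 9*20*(-514))/(1536*(1 + 9*(-514)))) = 59460691558/(698959*(118550 + (-7704 + 20 + 3552768 - 92520)/(1536*(1 - 4626)))) = 59460691558/(698959*(118550 + (1/1536)*3452564/(-4625))) = 59460691558/(698959*(118550 + (1/1536)*(-1/4625)*3452564)) = 59460691558/(698959*(118550 - 863141/1776000)) = 59460691558/(698959*(210543936859/1776000)) = (59460691558/698959)*(1776000/210543936859) = 105602188207008000/147161579563029781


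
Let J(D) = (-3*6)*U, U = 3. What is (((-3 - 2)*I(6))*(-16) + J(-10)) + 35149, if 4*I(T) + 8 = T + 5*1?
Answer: 35155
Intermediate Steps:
I(T) = -3/4 + T/4 (I(T) = -2 + (T + 5*1)/4 = -2 + (T + 5)/4 = -2 + (5 + T)/4 = -2 + (5/4 + T/4) = -3/4 + T/4)
J(D) = -54 (J(D) = -3*6*3 = -18*3 = -54)
(((-3 - 2)*I(6))*(-16) + J(-10)) + 35149 = (((-3 - 2)*(-3/4 + (1/4)*6))*(-16) - 54) + 35149 = (-5*(-3/4 + 3/2)*(-16) - 54) + 35149 = (-5*3/4*(-16) - 54) + 35149 = (-15/4*(-16) - 54) + 35149 = (60 - 54) + 35149 = 6 + 35149 = 35155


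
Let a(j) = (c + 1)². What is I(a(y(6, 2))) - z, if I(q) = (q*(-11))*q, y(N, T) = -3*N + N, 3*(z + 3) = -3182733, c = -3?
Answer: 1060738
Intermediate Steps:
z = -1060914 (z = -3 + (⅓)*(-3182733) = -3 - 1060911 = -1060914)
y(N, T) = -2*N
a(j) = 4 (a(j) = (-3 + 1)² = (-2)² = 4)
I(q) = -11*q² (I(q) = (-11*q)*q = -11*q²)
I(a(y(6, 2))) - z = -11*4² - 1*(-1060914) = -11*16 + 1060914 = -176 + 1060914 = 1060738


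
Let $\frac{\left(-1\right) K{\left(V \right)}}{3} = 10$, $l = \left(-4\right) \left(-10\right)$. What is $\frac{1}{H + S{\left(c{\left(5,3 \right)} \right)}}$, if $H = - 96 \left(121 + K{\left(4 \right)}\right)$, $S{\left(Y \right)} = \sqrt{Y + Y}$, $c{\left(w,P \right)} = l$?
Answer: $- \frac{546}{4769851} - \frac{\sqrt{5}}{19079404} \approx -0.00011459$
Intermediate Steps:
$l = 40$
$c{\left(w,P \right)} = 40$
$K{\left(V \right)} = -30$ ($K{\left(V \right)} = \left(-3\right) 10 = -30$)
$S{\left(Y \right)} = \sqrt{2} \sqrt{Y}$ ($S{\left(Y \right)} = \sqrt{2 Y} = \sqrt{2} \sqrt{Y}$)
$H = -8736$ ($H = - 96 \left(121 - 30\right) = \left(-96\right) 91 = -8736$)
$\frac{1}{H + S{\left(c{\left(5,3 \right)} \right)}} = \frac{1}{-8736 + \sqrt{2} \sqrt{40}} = \frac{1}{-8736 + \sqrt{2} \cdot 2 \sqrt{10}} = \frac{1}{-8736 + 4 \sqrt{5}}$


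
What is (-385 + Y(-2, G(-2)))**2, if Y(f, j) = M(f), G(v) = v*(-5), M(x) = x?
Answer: 149769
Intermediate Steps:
G(v) = -5*v
Y(f, j) = f
(-385 + Y(-2, G(-2)))**2 = (-385 - 2)**2 = (-387)**2 = 149769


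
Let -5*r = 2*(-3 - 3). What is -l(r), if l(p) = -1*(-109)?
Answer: -109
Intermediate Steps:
r = 12/5 (r = -2*(-3 - 3)/5 = -2*(-6)/5 = -⅕*(-12) = 12/5 ≈ 2.4000)
l(p) = 109
-l(r) = -1*109 = -109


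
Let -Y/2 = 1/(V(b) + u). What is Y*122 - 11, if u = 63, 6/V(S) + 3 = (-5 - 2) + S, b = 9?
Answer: -871/57 ≈ -15.281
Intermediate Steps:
V(S) = 6/(-10 + S) (V(S) = 6/(-3 + ((-5 - 2) + S)) = 6/(-3 + (-7 + S)) = 6/(-10 + S))
Y = -2/57 (Y = -2/(6/(-10 + 9) + 63) = -2/(6/(-1) + 63) = -2/(6*(-1) + 63) = -2/(-6 + 63) = -2/57 ≈ -0.035088)
Y*122 - 11 = -2/57*122 - 11 = -244/57 - 11 = -871/57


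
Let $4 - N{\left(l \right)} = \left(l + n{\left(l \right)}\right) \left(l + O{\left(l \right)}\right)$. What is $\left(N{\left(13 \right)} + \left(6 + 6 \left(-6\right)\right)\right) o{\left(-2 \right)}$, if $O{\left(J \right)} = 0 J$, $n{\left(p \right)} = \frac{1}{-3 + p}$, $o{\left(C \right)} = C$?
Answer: $\frac{1963}{5} \approx 392.6$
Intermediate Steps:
$O{\left(J \right)} = 0$
$N{\left(l \right)} = 4 - l \left(l + \frac{1}{-3 + l}\right)$ ($N{\left(l \right)} = 4 - \left(l + \frac{1}{-3 + l}\right) \left(l + 0\right) = 4 - \left(l + \frac{1}{-3 + l}\right) l = 4 - l \left(l + \frac{1}{-3 + l}\right)$)
$\left(N{\left(13 \right)} + \left(6 + 6 \left(-6\right)\right)\right) o{\left(-2 \right)} = \left(\frac{\left(-1\right) 13 + \left(-3 + 13\right) \left(4 - 13^{2}\right)}{-3 + 13} + \left(6 + 6 \left(-6\right)\right)\right) \left(-2\right) = \left(\frac{-13 + 10 \left(4 - 169\right)}{10} + \left(6 - 36\right)\right) \left(-2\right) = \left(\frac{-13 + 10 \left(4 - 169\right)}{10} - 30\right) \left(-2\right) = \left(\frac{-13 + 10 \left(-165\right)}{10} - 30\right) \left(-2\right) = \left(\frac{-13 - 1650}{10} - 30\right) \left(-2\right) = \left(\frac{1}{10} \left(-1663\right) - 30\right) \left(-2\right) = \left(- \frac{1663}{10} - 30\right) \left(-2\right) = \left(- \frac{1963}{10}\right) \left(-2\right) = \frac{1963}{5}$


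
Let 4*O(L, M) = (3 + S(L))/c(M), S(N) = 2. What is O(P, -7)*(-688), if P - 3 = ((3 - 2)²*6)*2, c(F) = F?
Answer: 860/7 ≈ 122.86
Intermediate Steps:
P = 15 (P = 3 + ((3 - 2)²*6)*2 = 3 + (1²*6)*2 = 3 + (1*6)*2 = 3 + 6*2 = 3 + 12 = 15)
O(L, M) = 5/(4*M) (O(L, M) = ((3 + 2)/M)/4 = (5/M)/4 = 5/(4*M))
O(P, -7)*(-688) = ((5/4)/(-7))*(-688) = ((5/4)*(-⅐))*(-688) = -5/28*(-688) = 860/7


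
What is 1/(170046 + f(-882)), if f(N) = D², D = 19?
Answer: 1/170407 ≈ 5.8683e-6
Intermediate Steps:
f(N) = 361 (f(N) = 19² = 361)
1/(170046 + f(-882)) = 1/(170046 + 361) = 1/170407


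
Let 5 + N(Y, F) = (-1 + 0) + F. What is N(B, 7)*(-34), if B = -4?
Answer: -34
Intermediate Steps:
N(Y, F) = -6 + F (N(Y, F) = -5 + ((-1 + 0) + F) = -5 + (-1 + F) = -6 + F)
N(B, 7)*(-34) = (-6 + 7)*(-34) = 1*(-34) = -34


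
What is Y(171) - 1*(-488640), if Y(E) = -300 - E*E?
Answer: 459099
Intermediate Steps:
Y(E) = -300 - E**2
Y(171) - 1*(-488640) = (-300 - 1*171**2) - 1*(-488640) = (-300 - 1*29241) + 488640 = (-300 - 29241) + 488640 = -29541 + 488640 = 459099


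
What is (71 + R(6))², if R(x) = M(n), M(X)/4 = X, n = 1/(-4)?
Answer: 4900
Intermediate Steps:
n = -¼ ≈ -0.25000
M(X) = 4*X
R(x) = -1 (R(x) = 4*(-¼) = -1)
(71 + R(6))² = (71 - 1)² = 70² = 4900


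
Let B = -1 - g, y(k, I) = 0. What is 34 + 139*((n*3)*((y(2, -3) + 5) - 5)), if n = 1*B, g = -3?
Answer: 34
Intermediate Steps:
B = 2 (B = -1 - 1*(-3) = -1 + 3 = 2)
n = 2 (n = 1*2 = 2)
34 + 139*((n*3)*((y(2, -3) + 5) - 5)) = 34 + 139*((2*3)*((0 + 5) - 5)) = 34 + 139*(6*(5 - 5)) = 34 + 139*(6*0) = 34 + 139*0 = 34 + 0 = 34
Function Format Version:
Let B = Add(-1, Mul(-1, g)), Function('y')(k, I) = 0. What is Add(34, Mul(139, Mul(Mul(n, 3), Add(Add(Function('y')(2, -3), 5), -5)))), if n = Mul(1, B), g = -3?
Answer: 34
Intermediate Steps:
B = 2 (B = Add(-1, Mul(-1, -3)) = Add(-1, 3) = 2)
n = 2 (n = Mul(1, 2) = 2)
Add(34, Mul(139, Mul(Mul(n, 3), Add(Add(Function('y')(2, -3), 5), -5)))) = Add(34, Mul(139, Mul(Mul(2, 3), Add(Add(0, 5), -5)))) = Add(34, Mul(139, Mul(6, Add(5, -5)))) = Add(34, Mul(139, Mul(6, 0))) = Add(34, Mul(139, 0)) = Add(34, 0) = 34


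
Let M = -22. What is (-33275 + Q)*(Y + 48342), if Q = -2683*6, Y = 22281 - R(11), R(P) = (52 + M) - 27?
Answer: -3486721260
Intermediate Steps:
R(P) = 3 (R(P) = (52 - 22) - 27 = 30 - 27 = 3)
Y = 22278 (Y = 22281 - 1*3 = 22281 - 3 = 22278)
Q = -16098
(-33275 + Q)*(Y + 48342) = (-33275 - 16098)*(22278 + 48342) = -49373*70620 = -3486721260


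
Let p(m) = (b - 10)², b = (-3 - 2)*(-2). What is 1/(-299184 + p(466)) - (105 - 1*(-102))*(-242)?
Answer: 14987323295/299184 ≈ 50094.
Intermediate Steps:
b = 10 (b = -5*(-2) = 10)
p(m) = 0 (p(m) = (10 - 10)² = 0² = 0)
1/(-299184 + p(466)) - (105 - 1*(-102))*(-242) = 1/(-299184 + 0) - (105 - 1*(-102))*(-242) = 1/(-299184) - (105 + 102)*(-242) = -1/299184 - 207*(-242) = -1/299184 - 1*(-50094) = -1/299184 + 50094 = 14987323295/299184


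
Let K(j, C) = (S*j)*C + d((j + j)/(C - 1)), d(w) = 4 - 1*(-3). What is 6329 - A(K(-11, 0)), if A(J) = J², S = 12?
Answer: 6280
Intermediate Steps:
d(w) = 7 (d(w) = 4 + 3 = 7)
K(j, C) = 7 + 12*C*j (K(j, C) = (12*j)*C + 7 = 12*C*j + 7 = 7 + 12*C*j)
6329 - A(K(-11, 0)) = 6329 - (7 + 12*0*(-11))² = 6329 - (7 + 0)² = 6329 - 1*7² = 6329 - 1*49 = 6329 - 49 = 6280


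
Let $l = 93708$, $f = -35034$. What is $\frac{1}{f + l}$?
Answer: $\frac{1}{58674} \approx 1.7043 \cdot 10^{-5}$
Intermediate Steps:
$\frac{1}{f + l} = \frac{1}{-35034 + 93708} = \frac{1}{58674}$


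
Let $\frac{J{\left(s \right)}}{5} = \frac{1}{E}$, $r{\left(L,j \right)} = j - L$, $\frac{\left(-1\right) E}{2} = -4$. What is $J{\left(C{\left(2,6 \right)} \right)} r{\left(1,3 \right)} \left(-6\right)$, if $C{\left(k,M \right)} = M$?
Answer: $- \frac{15}{2} \approx -7.5$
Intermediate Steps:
$E = 8$ ($E = \left(-2\right) \left(-4\right) = 8$)
$J{\left(s \right)} = \frac{5}{8}$
$J{\left(C{\left(2,6 \right)} \right)} r{\left(1,3 \right)} \left(-6\right) = \frac{5 \left(3 - 1\right)}{8} \left(-6\right) = \frac{5}{8} \cdot 2 \left(-6\right) = \frac{5}{4} \left(-6\right) = - \frac{15}{2}$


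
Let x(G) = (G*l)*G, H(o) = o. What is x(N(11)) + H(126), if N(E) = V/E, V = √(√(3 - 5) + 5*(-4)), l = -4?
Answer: 15326/121 - 4*I*√2/121 ≈ 126.66 - 0.046751*I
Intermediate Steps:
V = √(-20 + I*√2) (V = √(√(-2) - 20) = √(I*√2 - 20) = √(-20 + I*√2) ≈ 0.15802 + 4.4749*I)
N(E) = √(-20 + I*√2)/E
x(G) = -4*G² (x(G) = (G*(-4))*G = (-4*G)*G = -4*G²)
x(N(11)) + H(126) = -(-80/121 + 4*I*√2/121) + 126 = -4*(-20/121 + I*√2/121) + 126 = (80/121 - 4*I*√2/121) + 126 = 15326/121 - 4*I*√2/121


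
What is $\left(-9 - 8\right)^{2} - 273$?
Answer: $16$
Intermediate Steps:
$\left(-9 - 8\right)^{2} - 273 = \left(-17\right)^{2} - 273 = 289 - 273 = 16$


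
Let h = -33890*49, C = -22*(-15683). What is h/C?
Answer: -830305/172513 ≈ -4.8130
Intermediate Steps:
C = 345026
h = -1660610
h/C = -1660610/345026 = -1660610*1/345026 = -830305/172513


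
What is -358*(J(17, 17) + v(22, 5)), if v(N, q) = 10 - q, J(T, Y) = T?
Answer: -7876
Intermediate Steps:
-358*(J(17, 17) + v(22, 5)) = -358*(17 + (10 - 1*5)) = -358*(17 + (10 - 5)) = -358*(17 + 5) = -358*22 = -7876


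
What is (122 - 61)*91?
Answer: 5551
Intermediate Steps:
(122 - 61)*91 = 61*91 = 5551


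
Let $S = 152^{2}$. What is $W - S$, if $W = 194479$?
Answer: $171375$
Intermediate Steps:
$S = 23104$
$W - S = 194479 - 23104 = 171375$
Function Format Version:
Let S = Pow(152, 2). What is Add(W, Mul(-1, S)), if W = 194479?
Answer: 171375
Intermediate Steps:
S = 23104
Add(W, Mul(-1, S)) = Add(194479, Mul(-1, 23104)) = Add(194479, -23104) = 171375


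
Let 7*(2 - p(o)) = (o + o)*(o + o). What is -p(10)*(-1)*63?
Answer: -3474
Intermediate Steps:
p(o) = 2 - 4*o²/7 (p(o) = 2 - (o + o)*(o + o)/7 = 2 - 2*o*2*o/7 = 2 - 4*o²/7)
-p(10)*(-1)*63 = -(2 - 4/7*10²)*(-1)*63 = -(2 - 4/7*100)*(-1)*63 = -(2 - 400/7)*(-1)*63 = -(-386/7*(-1))*63 = -386*63/7 = -1*3474 = -3474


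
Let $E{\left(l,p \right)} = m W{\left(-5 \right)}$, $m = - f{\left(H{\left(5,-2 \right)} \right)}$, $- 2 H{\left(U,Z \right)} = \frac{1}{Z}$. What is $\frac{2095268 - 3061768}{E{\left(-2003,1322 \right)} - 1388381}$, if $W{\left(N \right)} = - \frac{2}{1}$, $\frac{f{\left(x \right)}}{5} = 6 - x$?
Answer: $\frac{1933000}{2776647} \approx 0.69616$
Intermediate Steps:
$H{\left(U,Z \right)} = - \frac{1}{2 Z}$
$f{\left(x \right)} = 30 - 5 x$ ($f{\left(x \right)} = 5 \left(6 - x\right) = 30 - 5 x$)
$W{\left(N \right)} = -2$ ($W{\left(N \right)} = \left(-2\right) 1 = -2$)
$m = - \frac{115}{4}$ ($m = - (30 - 5 \left(- \frac{1}{2 \left(-2\right)}\right)) = - (30 - 5 \left(\left(- \frac{1}{2}\right) \left(- \frac{1}{2}\right)\right)) = - (30 - \frac{5}{4}) = \left(-1\right) \frac{115}{4} = - \frac{115}{4} \approx -28.75$)
$E{\left(l,p \right)} = \frac{115}{2}$ ($E{\left(l,p \right)} = \left(- \frac{115}{4}\right) \left(-2\right) = \frac{115}{2}$)
$\frac{2095268 - 3061768}{E{\left(-2003,1322 \right)} - 1388381} = \frac{2095268 - 3061768}{\frac{115}{2} - 1388381} = - \frac{966500}{- \frac{2776647}{2}} = \left(-966500\right) \left(- \frac{2}{2776647}\right) = \frac{1933000}{2776647}$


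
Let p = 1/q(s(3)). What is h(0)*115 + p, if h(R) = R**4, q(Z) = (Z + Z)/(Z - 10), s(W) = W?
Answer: -7/6 ≈ -1.1667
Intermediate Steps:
q(Z) = 2*Z/(-10 + Z) (q(Z) = (2*Z)/(-10 + Z) = 2*Z/(-10 + Z))
p = -7/6 (p = 1/(2*3/(-10 + 3)) = 1/(2*3/(-7)) = 1/(2*3*(-1/7)) = 1/(-6/7) = -7/6 ≈ -1.1667)
h(0)*115 + p = 0**4*115 - 7/6 = 0*115 - 7/6 = 0 - 7/6 = -7/6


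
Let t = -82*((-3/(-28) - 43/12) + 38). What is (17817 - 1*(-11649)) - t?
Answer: 678236/21 ≈ 32297.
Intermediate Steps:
t = -59450/21 (t = -82*((-3*(-1/28) - 43*1/12) + 38) = -82*((3/28 - 43/12) + 38) = -82*(-73/21 + 38) = -82*725/21 = -59450/21 ≈ -2831.0)
(17817 - 1*(-11649)) - t = (17817 - 1*(-11649)) - 1*(-59450/21) = (17817 + 11649) + 59450/21 = 29466 + 59450/21 = 678236/21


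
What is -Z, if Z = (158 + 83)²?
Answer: -58081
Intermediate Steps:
Z = 58081 (Z = 241² = 58081)
-Z = -1*58081 = -58081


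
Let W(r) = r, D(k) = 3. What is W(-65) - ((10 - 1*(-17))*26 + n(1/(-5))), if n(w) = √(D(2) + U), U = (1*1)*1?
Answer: -769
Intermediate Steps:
U = 1 (U = 1*1 = 1)
n(w) = 2 (n(w) = √(3 + 1) = √4 = 2)
W(-65) - ((10 - 1*(-17))*26 + n(1/(-5))) = -65 - ((10 - 1*(-17))*26 + 2) = -65 - ((10 + 17)*26 + 2) = -65 - (27*26 + 2) = -65 - (702 + 2) = -65 - 1*704 = -65 - 704 = -769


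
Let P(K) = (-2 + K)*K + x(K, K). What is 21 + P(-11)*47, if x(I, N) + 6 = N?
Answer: 5943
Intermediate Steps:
x(I, N) = -6 + N
P(K) = -6 + K + K*(-2 + K) (P(K) = (-2 + K)*K + (-6 + K) = K*(-2 + K) + (-6 + K) = -6 + K + K*(-2 + K))
21 + P(-11)*47 = 21 + (-6 + (-11)**2 - 1*(-11))*47 = 21 + (-6 + 121 + 11)*47 = 21 + 126*47 = 21 + 5922 = 5943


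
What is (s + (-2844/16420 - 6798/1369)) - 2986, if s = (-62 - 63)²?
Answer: 70999077906/5619745 ≈ 12634.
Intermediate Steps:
s = 15625 (s = (-125)² = 15625)
(s + (-2844/16420 - 6798/1369)) - 2986 = (15625 + (-2844/16420 - 6798/1369)) - 2986 = (15625 + (-2844*1/16420 - 6798*1/1369)) - 2986 = (15625 + (-711/4105 - 6798/1369)) - 2986 = (15625 - 28879149/5619745) - 2986 = 87779636476/5619745 - 2986 = 70999077906/5619745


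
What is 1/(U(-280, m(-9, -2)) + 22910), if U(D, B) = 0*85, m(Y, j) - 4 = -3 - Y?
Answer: 1/22910 ≈ 4.3649e-5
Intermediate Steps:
m(Y, j) = 1 - Y (m(Y, j) = 4 + (-3 - Y) = 1 - Y)
U(D, B) = 0
1/(U(-280, m(-9, -2)) + 22910) = 1/(0 + 22910) = 1/22910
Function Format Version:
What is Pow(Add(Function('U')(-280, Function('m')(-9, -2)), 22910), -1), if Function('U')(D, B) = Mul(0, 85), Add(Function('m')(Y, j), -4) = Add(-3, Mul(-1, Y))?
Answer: Rational(1, 22910) ≈ 4.3649e-5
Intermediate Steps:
Function('m')(Y, j) = Add(1, Mul(-1, Y)) (Function('m')(Y, j) = Add(4, Add(-3, Mul(-1, Y))) = Add(1, Mul(-1, Y)))
Function('U')(D, B) = 0
Pow(Add(Function('U')(-280, Function('m')(-9, -2)), 22910), -1) = Pow(Add(0, 22910), -1) = Pow(22910, -1) = Rational(1, 22910)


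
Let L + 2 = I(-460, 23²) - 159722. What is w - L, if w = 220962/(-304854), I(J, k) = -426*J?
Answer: -1841151751/50809 ≈ -36237.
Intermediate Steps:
w = -36827/50809 (w = 220962*(-1/304854) = -36827/50809 ≈ -0.72481)
L = 36236 (L = -2 + (-426*(-460) - 159722) = -2 + (195960 - 159722) = -2 + 36238 = 36236)
w - L = -36827/50809 - 1*36236 = -36827/50809 - 36236 = -1841151751/50809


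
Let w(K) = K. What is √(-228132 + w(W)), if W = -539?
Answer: I*√228671 ≈ 478.2*I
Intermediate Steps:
√(-228132 + w(W)) = √(-228132 - 539) = √(-228671) = I*√228671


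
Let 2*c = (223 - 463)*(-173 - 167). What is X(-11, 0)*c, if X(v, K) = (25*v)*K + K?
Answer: 0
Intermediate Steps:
X(v, K) = K + 25*K*v (X(v, K) = 25*K*v + K = K + 25*K*v)
c = 40800 (c = ((223 - 463)*(-173 - 167))/2 = (-240*(-340))/2 = (1/2)*81600 = 40800)
X(-11, 0)*c = (0*(1 + 25*(-11)))*40800 = (0*(1 - 275))*40800 = (0*(-274))*40800 = 0*40800 = 0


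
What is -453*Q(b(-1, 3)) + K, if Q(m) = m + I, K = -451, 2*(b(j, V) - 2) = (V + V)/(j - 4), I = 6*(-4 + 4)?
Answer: -5426/5 ≈ -1085.2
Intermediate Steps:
I = 0 (I = 6*0 = 0)
b(j, V) = 2 + V/(-4 + j) (b(j, V) = 2 + ((V + V)/(j - 4))/2 = 2 + ((2*V)/(-4 + j))/2 = 2 + (2*V/(-4 + j))/2 = 2 + V/(-4 + j))
Q(m) = m (Q(m) = m + 0 = m)
-453*Q(b(-1, 3)) + K = -453*(-8 + 3 + 2*(-1))/(-4 - 1) - 451 = -453*(-8 + 3 - 2)/(-5) - 451 = -(-453)*(-7)/5 - 451 = -453*7/5 - 451 = -3171/5 - 451 = -5426/5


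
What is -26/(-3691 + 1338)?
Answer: 2/181 ≈ 0.011050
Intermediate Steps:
-26/(-3691 + 1338) = -26/(-2353) = -26*(-1/2353) = 2/181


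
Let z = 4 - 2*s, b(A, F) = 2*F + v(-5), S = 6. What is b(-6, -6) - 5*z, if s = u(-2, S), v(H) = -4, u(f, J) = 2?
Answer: -16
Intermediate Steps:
s = 2
b(A, F) = -4 + 2*F (b(A, F) = 2*F - 4 = -4 + 2*F)
z = 0 (z = 4 - 2*2 = 4 - 4 = 0)
b(-6, -6) - 5*z = (-4 + 2*(-6)) - 5*0 = (-4 - 12) + 0 = -16 + 0 = -16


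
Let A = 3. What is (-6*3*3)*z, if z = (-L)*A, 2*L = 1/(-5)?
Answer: -81/5 ≈ -16.200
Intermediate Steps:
L = -⅒ (L = (½)/(-5) = (½)*(-⅕) = -⅒ ≈ -0.10000)
z = 3/10 (z = -1*(-⅒)*3 = (⅒)*3 = 3/10 ≈ 0.30000)
(-6*3*3)*z = (-6*3*3)*(3/10) = -18*3*(3/10) = -54*3/10 = -81/5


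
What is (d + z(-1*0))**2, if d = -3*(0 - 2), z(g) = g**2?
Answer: 36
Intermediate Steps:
d = 6 (d = -3*(-2) = 6)
(d + z(-1*0))**2 = (6 + (-1*0)**2)**2 = (6 + 0**2)**2 = (6 + 0)**2 = 6**2 = 36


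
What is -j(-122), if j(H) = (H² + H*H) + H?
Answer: -29646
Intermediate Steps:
j(H) = H + 2*H² (j(H) = (H² + H²) + H = 2*H² + H = H + 2*H²)
-j(-122) = -(-122)*(1 + 2*(-122)) = -(-122)*(1 - 244) = -(-122)*(-243) = -1*29646 = -29646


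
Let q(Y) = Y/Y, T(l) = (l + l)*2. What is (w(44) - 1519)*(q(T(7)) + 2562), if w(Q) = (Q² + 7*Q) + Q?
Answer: 1970947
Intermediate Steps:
T(l) = 4*l (T(l) = (2*l)*2 = 4*l)
q(Y) = 1
w(Q) = Q² + 8*Q
(w(44) - 1519)*(q(T(7)) + 2562) = (44*(8 + 44) - 1519)*(1 + 2562) = (44*52 - 1519)*2563 = (2288 - 1519)*2563 = 769*2563 = 1970947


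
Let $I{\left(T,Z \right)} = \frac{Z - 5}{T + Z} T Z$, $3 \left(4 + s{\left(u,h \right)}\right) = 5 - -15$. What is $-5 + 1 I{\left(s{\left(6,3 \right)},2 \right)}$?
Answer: $- \frac{59}{7} \approx -8.4286$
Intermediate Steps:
$s{\left(u,h \right)} = \frac{8}{3}$ ($s{\left(u,h \right)} = -4 + \frac{5 - -15}{3} = -4 + \frac{5 + 15}{3} = -4 + \frac{1}{3} \cdot 20 = -4 + \frac{20}{3} = \frac{8}{3}$)
$I{\left(T,Z \right)} = \frac{T Z \left(-5 + Z\right)}{T + Z}$ ($I{\left(T,Z \right)} = \frac{-5 + Z}{T + Z} T Z = \frac{T \left(-5 + Z\right)}{T + Z} Z = \frac{T Z \left(-5 + Z\right)}{T + Z}$)
$-5 + 1 I{\left(s{\left(6,3 \right)},2 \right)} = -5 + 1 \cdot \frac{8}{3} \cdot 2 \frac{1}{\frac{8}{3} + 2} \left(-5 + 2\right) = -5 + 1 \cdot \frac{8}{3} \cdot 2 \frac{1}{\frac{14}{3}} \left(-3\right) = -5 + 1 \cdot \frac{8}{3} \cdot 2 \cdot \frac{3}{14} \left(-3\right) = -5 + 1 \left(- \frac{24}{7}\right) = -5 - \frac{24}{7} = - \frac{59}{7}$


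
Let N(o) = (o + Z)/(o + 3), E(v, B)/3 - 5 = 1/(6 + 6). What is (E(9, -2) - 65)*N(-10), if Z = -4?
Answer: -199/2 ≈ -99.500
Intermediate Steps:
E(v, B) = 61/4 (E(v, B) = 15 + 3/(6 + 6) = 15 + 3/12 = 15 + 3*(1/12) = 15 + 1/4 = 61/4)
N(o) = (-4 + o)/(3 + o) (N(o) = (o - 4)/(o + 3) = (-4 + o)/(3 + o))
(E(9, -2) - 65)*N(-10) = (61/4 - 65)*((-4 - 10)/(3 - 10)) = -199*(-14)/(4*(-7)) = -(-199)*(-14)/28 = -199/4*2 = -199/2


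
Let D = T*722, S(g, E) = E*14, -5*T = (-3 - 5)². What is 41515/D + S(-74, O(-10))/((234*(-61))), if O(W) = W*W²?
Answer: -3207775/913536 ≈ -3.5114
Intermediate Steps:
T = -64/5 (T = -(-3 - 5)²/5 = -⅕*(-8)² = -⅕*64 = -64/5 ≈ -12.800)
O(W) = W³
S(g, E) = 14*E
D = -46208/5 (D = -64/5*722 = -46208/5 ≈ -9241.6)
41515/D + S(-74, O(-10))/((234*(-61))) = 41515/(-46208/5) + (14*(-10)³)/((234*(-61))) = 41515*(-5/46208) + (14*(-1000))/(-14274) = -575/128 - 14000*(-1/14274) = -575/128 + 7000/7137 = -3207775/913536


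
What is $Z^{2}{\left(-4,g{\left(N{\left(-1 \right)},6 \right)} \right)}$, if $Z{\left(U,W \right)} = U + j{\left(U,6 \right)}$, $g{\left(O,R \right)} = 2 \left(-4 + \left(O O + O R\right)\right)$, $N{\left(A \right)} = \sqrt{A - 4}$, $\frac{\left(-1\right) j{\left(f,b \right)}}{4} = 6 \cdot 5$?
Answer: $15376$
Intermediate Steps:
$j{\left(f,b \right)} = -120$ ($j{\left(f,b \right)} = - 4 \cdot 6 \cdot 5 = \left(-4\right) 30 = -120$)
$N{\left(A \right)} = \sqrt{-4 + A}$
$g{\left(O,R \right)} = -8 + 2 O^{2} + 2 O R$ ($g{\left(O,R \right)} = 2 \left(-4 + \left(O^{2} + O R\right)\right) = 2 \left(-4 + O^{2} + O R\right) = -8 + 2 O^{2} + 2 O R$)
$Z{\left(U,W \right)} = -120 + U$ ($Z{\left(U,W \right)} = U - 120 = -120 + U$)
$Z^{2}{\left(-4,g{\left(N{\left(-1 \right)},6 \right)} \right)} = \left(-120 - 4\right)^{2} = \left(-124\right)^{2} = 15376$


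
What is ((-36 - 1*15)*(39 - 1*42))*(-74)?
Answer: -11322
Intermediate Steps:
((-36 - 1*15)*(39 - 1*42))*(-74) = ((-36 - 15)*(39 - 42))*(-74) = -51*(-3)*(-74) = 153*(-74) = -11322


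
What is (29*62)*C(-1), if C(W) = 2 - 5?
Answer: -5394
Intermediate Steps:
C(W) = -3
(29*62)*C(-1) = (29*62)*(-3) = 1798*(-3) = -5394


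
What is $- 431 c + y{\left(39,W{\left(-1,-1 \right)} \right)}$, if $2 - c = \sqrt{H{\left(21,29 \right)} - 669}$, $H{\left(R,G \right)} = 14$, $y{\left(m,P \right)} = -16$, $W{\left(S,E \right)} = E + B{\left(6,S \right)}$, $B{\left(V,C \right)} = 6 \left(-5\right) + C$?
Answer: $-878 + 431 i \sqrt{655} \approx -878.0 + 11031.0 i$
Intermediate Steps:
$B{\left(V,C \right)} = -30 + C$
$W{\left(S,E \right)} = -30 + E + S$ ($W{\left(S,E \right)} = E + \left(-30 + S\right) = -30 + E + S$)
$c = 2 - i \sqrt{655}$ ($c = 2 - \sqrt{14 - 669} = 2 - \sqrt{-655} = 2 - i \sqrt{655} \approx 2.0 - 25.593 i$)
$- 431 c + y{\left(39,W{\left(-1,-1 \right)} \right)} = - 431 \left(2 - i \sqrt{655}\right) - 16 = \left(-862 + 431 i \sqrt{655}\right) - 16 = -878 + 431 i \sqrt{655}$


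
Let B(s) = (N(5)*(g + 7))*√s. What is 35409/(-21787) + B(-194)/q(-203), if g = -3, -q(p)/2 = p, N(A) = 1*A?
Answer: -35409/21787 + 10*I*√194/203 ≈ -1.6252 + 0.68613*I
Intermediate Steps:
N(A) = A
q(p) = -2*p
B(s) = 20*√s (B(s) = (5*(-3 + 7))*√s = (5*4)*√s = 20*√s)
35409/(-21787) + B(-194)/q(-203) = 35409/(-21787) + (20*√(-194))/((-2*(-203))) = 35409*(-1/21787) + (20*(I*√194))/406 = -35409/21787 + (20*I*√194)*(1/406) = -35409/21787 + 10*I*√194/203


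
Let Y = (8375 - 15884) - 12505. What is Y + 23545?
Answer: 3531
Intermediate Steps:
Y = -20014 (Y = -7509 - 12505 = -20014)
Y + 23545 = -20014 + 23545 = 3531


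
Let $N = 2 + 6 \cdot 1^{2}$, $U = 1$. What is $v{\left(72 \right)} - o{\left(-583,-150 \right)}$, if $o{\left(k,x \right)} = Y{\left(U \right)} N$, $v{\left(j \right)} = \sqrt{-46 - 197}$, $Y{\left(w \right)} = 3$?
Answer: $-24 + 9 i \sqrt{3} \approx -24.0 + 15.588 i$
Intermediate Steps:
$N = 8$ ($N = 2 + 6 \cdot 1 = 2 + 6 = 8$)
$v{\left(j \right)} = 9 i \sqrt{3}$ ($v{\left(j \right)} = \sqrt{-243} = 9 i \sqrt{3}$)
$o{\left(k,x \right)} = 24$ ($o{\left(k,x \right)} = 3 \cdot 8 = 24$)
$v{\left(72 \right)} - o{\left(-583,-150 \right)} = 9 i \sqrt{3} - 24 = -24 + 9 i \sqrt{3}$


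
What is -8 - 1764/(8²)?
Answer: -569/16 ≈ -35.563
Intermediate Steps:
-8 - 1764/(8²) = -8 - 1764/64 = -8 - 49*9/16 = -8 - 441/16 = -569/16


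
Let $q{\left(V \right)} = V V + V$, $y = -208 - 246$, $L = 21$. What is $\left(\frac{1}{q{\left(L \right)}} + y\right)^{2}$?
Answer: $\frac{43993804009}{213444} \approx 2.0611 \cdot 10^{5}$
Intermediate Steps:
$y = -454$
$q{\left(V \right)} = V + V^{2}$ ($q{\left(V \right)} = V^{2} + V = V + V^{2}$)
$\left(\frac{1}{q{\left(L \right)}} + y\right)^{2} = \left(\frac{1}{21 \left(1 + 21\right)} - 454\right)^{2} = \left(\frac{1}{21 \cdot 22} - 454\right)^{2} = \left(\frac{1}{462} - 454\right)^{2} = \left(- \frac{209747}{462}\right)^{2} = \frac{43993804009}{213444}$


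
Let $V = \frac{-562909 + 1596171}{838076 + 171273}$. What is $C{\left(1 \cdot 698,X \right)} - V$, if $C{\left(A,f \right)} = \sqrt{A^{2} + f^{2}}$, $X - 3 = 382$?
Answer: $- \frac{1033262}{1009349} + \sqrt{635429} \approx 796.11$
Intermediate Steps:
$X = 385$ ($X = 3 + 382 = 385$)
$V = \frac{1033262}{1009349} \approx 1.0237$
$C{\left(1 \cdot 698,X \right)} - V = \sqrt{\left(1 \cdot 698\right)^{2} + 385^{2}} - \frac{1033262}{1009349} = \sqrt{698^{2} + 148225} - \frac{1033262}{1009349} = \sqrt{487204 + 148225} - \frac{1033262}{1009349} = \sqrt{635429} - \frac{1033262}{1009349} = - \frac{1033262}{1009349} + \sqrt{635429}$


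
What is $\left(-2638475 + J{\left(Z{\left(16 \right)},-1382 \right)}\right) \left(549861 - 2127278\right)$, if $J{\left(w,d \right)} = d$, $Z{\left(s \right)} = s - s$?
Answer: $4164155309369$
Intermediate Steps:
$Z{\left(s \right)} = 0$
$\left(-2638475 + J{\left(Z{\left(16 \right)},-1382 \right)}\right) \left(549861 - 2127278\right) = \left(-2638475 - 1382\right) \left(549861 - 2127278\right) = \left(-2639857\right) \left(-1577417\right) = 4164155309369$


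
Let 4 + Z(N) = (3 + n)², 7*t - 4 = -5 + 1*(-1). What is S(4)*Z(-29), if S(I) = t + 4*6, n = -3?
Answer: -664/7 ≈ -94.857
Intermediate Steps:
t = -2/7 (t = 4/7 + (-5 + 1*(-1))/7 = 4/7 + (-5 - 1)/7 = 4/7 + (⅐)*(-6) = 4/7 - 6/7 = -2/7 ≈ -0.28571)
S(I) = 166/7 (S(I) = -2/7 + 4*6 = -2/7 + 24 = 166/7)
Z(N) = -4 (Z(N) = -4 + (3 - 3)² = -4 + 0² = -4 + 0 = -4)
S(4)*Z(-29) = (166/7)*(-4) = -664/7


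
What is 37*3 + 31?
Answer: 142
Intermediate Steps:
37*3 + 31 = 111 + 31 = 142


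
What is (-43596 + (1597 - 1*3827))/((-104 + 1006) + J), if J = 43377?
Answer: -45826/44279 ≈ -1.0349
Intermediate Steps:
(-43596 + (1597 - 1*3827))/((-104 + 1006) + J) = (-43596 + (1597 - 1*3827))/((-104 + 1006) + 43377) = (-43596 + (1597 - 3827))/(902 + 43377) = (-43596 - 2230)/44279 = -45826*1/44279 = -45826/44279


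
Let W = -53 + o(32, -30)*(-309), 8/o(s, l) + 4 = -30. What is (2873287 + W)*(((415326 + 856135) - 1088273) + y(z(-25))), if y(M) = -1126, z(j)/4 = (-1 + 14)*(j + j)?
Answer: 8893039413268/17 ≈ 5.2312e+11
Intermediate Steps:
z(j) = 104*j (z(j) = 4*((-1 + 14)*(j + j)) = 4*(13*(2*j)) = 4*(26*j) = 104*j)
o(s, l) = -4/17 (o(s, l) = 8/(-4 - 30) = 8/(-34) = 8*(-1/34) = -4/17)
W = 335/17 (W = -53 - 4/17*(-309) = -53 + 1236/17 = 335/17 ≈ 19.706)
(2873287 + W)*(((415326 + 856135) - 1088273) + y(z(-25))) = (2873287 + 335/17)*(((415326 + 856135) - 1088273) - 1126) = 48846214*((1271461 - 1088273) - 1126)/17 = 48846214*(183188 - 1126)/17 = (48846214/17)*182062 = 8893039413268/17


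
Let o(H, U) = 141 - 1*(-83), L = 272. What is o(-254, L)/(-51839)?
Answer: -224/51839 ≈ -0.0043211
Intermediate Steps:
o(H, U) = 224 (o(H, U) = 141 + 83 = 224)
o(-254, L)/(-51839) = 224/(-51839) = 224*(-1/51839) = -224/51839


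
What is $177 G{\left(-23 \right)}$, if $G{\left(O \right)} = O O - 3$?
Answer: $93102$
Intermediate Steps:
$G{\left(O \right)} = -3 + O^{2}$ ($G{\left(O \right)} = O^{2} - 3 = -3 + O^{2}$)
$177 G{\left(-23 \right)} = 177 \left(-3 + \left(-23\right)^{2}\right) = 177 \left(-3 + 529\right) = 177 \cdot 526 = 93102$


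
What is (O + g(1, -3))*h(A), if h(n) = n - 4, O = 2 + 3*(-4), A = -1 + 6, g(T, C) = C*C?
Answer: -1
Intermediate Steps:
g(T, C) = C²
A = 5
O = -10 (O = 2 - 12 = -10)
h(n) = -4 + n
(O + g(1, -3))*h(A) = (-10 + (-3)²)*(-4 + 5) = (-10 + 9)*1 = -1*1 = -1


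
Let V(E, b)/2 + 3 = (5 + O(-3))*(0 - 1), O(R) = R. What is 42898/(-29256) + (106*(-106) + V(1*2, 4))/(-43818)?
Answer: -129224299/106828284 ≈ -1.2096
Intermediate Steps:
V(E, b) = -10 (V(E, b) = -6 + 2*((5 - 3)*(0 - 1)) = -6 + 2*(2*(-1)) = -6 + 2*(-2) = -6 - 4 = -10)
42898/(-29256) + (106*(-106) + V(1*2, 4))/(-43818) = 42898/(-29256) + (106*(-106) - 10)/(-43818) = 42898*(-1/29256) + (-11236 - 10)*(-1/43818) = -21449/14628 - 11246*(-1/43818) = -21449/14628 + 5623/21909 = -129224299/106828284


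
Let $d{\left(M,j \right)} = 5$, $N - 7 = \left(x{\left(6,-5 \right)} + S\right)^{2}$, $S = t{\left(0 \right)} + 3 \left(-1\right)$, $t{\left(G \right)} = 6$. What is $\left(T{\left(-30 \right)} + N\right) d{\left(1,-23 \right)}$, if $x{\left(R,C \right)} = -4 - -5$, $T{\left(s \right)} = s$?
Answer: $-35$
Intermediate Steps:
$x{\left(R,C \right)} = 1$ ($x{\left(R,C \right)} = -4 + 5 = 1$)
$S = 3$ ($S = 6 + 3 \left(-1\right) = 6 - 3 = 3$)
$N = 23$ ($N = 7 + \left(1 + 3\right)^{2} = 7 + 4^{2} = 7 + 16 = 23$)
$\left(T{\left(-30 \right)} + N\right) d{\left(1,-23 \right)} = \left(-30 + 23\right) 5 = \left(-7\right) 5 = -35$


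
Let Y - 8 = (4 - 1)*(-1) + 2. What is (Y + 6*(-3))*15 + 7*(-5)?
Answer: -200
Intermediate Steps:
Y = 7 (Y = 8 + ((4 - 1)*(-1) + 2) = 8 + (3*(-1) + 2) = 8 + (-3 + 2) = 8 - 1 = 7)
(Y + 6*(-3))*15 + 7*(-5) = (7 + 6*(-3))*15 + 7*(-5) = (7 - 18)*15 - 35 = -11*15 - 35 = -165 - 35 = -200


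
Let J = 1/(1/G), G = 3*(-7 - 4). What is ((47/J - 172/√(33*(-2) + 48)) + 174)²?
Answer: 30643193/1089 + 979540*I*√2/99 ≈ 28139.0 + 13993.0*I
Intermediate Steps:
G = -33 (G = 3*(-11) = -33)
J = -33 (J = 1/(1/(-33)) = 1/(-1/33) = -33)
((47/J - 172/√(33*(-2) + 48)) + 174)² = ((47/(-33) - 172/√(33*(-2) + 48)) + 174)² = ((47*(-1/33) - 172/√(-66 + 48)) + 174)² = ((-47/33 - 172*(-I*√2/6)) + 174)² = ((-47/33 - (-86)*I*√2/3) + 174)² = ((-47/33 + 86*I*√2/3) + 174)² = (5695/33 + 86*I*√2/3)²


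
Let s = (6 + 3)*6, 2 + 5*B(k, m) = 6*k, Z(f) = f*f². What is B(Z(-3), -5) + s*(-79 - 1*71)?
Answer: -40664/5 ≈ -8132.8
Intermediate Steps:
Z(f) = f³
B(k, m) = -⅖ + 6*k/5 (B(k, m) = -⅖ + (6*k)/5 = -⅖ + 6*k/5)
s = 54 (s = 9*6 = 54)
B(Z(-3), -5) + s*(-79 - 1*71) = (-⅖ + (6/5)*(-3)³) + 54*(-79 - 1*71) = (-⅖ + (6/5)*(-27)) + 54*(-79 - 71) = (-⅖ - 162/5) + 54*(-150) = -164/5 - 8100 = -40664/5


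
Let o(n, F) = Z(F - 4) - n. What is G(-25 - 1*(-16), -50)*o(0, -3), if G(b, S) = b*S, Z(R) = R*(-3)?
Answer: 9450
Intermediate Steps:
Z(R) = -3*R
G(b, S) = S*b
o(n, F) = 12 - n - 3*F (o(n, F) = -3*(F - 4) - n = -3*(-4 + F) - n = (12 - 3*F) - n = 12 - n - 3*F)
G(-25 - 1*(-16), -50)*o(0, -3) = (-50*(-25 - 1*(-16)))*(12 - 1*0 - 3*(-3)) = (-50*(-25 + 16))*(12 + 0 + 9) = -50*(-9)*21 = 450*21 = 9450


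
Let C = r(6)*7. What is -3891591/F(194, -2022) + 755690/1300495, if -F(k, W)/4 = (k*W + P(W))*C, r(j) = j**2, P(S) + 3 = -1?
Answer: 932528638933/1632472878848 ≈ 0.57124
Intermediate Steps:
P(S) = -4 (P(S) = -3 - 1 = -4)
C = 252 (C = 6**2*7 = 36*7 = 252)
F(k, W) = 4032 - 1008*W*k (F(k, W) = -4*(k*W - 4)*252 = -4*(W*k - 4)*252 = -4*(-4 + W*k)*252 = -4*(-1008 + 252*W*k) = 4032 - 1008*W*k)
-3891591/F(194, -2022) + 755690/1300495 = -3891591/(4032 - 1008*(-2022)*194) + 755690/1300495 = -3891591/(4032 + 395406144) + 755690*(1/1300495) = -3891591/395410176 + 151138/260099 = -3891591*1/395410176 + 151138/260099 = -432399/43934464 + 151138/260099 = 932528638933/1632472878848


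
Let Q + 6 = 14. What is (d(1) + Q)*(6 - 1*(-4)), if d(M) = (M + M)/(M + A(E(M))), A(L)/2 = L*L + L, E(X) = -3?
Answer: 1060/13 ≈ 81.538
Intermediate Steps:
A(L) = 2*L + 2*L**2 (A(L) = 2*(L*L + L) = 2*(L**2 + L) = 2*(L + L**2) = 2*L + 2*L**2)
Q = 8 (Q = -6 + 14 = 8)
d(M) = 2*M/(12 + M) (d(M) = (M + M)/(M + 2*(-3)*(1 - 3)) = (2*M)/(M + 2*(-3)*(-2)) = (2*M)/(M + 12) = (2*M)/(12 + M) = 2*M/(12 + M))
(d(1) + Q)*(6 - 1*(-4)) = (2*1/(12 + 1) + 8)*(6 - 1*(-4)) = (2*1/13 + 8)*(6 + 4) = (2*1*(1/13) + 8)*10 = (2/13 + 8)*10 = (106/13)*10 = 1060/13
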